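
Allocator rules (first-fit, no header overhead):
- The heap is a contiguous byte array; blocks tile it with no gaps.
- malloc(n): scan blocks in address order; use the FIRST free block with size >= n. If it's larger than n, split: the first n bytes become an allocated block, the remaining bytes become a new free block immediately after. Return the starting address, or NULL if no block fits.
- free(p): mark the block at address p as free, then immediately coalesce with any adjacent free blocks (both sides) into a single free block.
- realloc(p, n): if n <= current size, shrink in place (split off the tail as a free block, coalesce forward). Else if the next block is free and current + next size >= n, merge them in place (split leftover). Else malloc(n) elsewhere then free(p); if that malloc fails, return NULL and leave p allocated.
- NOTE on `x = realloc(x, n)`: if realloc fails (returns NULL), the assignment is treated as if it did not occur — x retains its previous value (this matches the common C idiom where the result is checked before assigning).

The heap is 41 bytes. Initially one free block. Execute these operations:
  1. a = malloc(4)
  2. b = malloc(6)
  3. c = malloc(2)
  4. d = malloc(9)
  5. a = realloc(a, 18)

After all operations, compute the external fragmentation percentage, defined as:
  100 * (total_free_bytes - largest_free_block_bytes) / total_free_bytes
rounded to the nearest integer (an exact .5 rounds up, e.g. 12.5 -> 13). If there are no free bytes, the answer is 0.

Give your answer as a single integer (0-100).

Answer: 33

Derivation:
Op 1: a = malloc(4) -> a = 0; heap: [0-3 ALLOC][4-40 FREE]
Op 2: b = malloc(6) -> b = 4; heap: [0-3 ALLOC][4-9 ALLOC][10-40 FREE]
Op 3: c = malloc(2) -> c = 10; heap: [0-3 ALLOC][4-9 ALLOC][10-11 ALLOC][12-40 FREE]
Op 4: d = malloc(9) -> d = 12; heap: [0-3 ALLOC][4-9 ALLOC][10-11 ALLOC][12-20 ALLOC][21-40 FREE]
Op 5: a = realloc(a, 18) -> a = 21; heap: [0-3 FREE][4-9 ALLOC][10-11 ALLOC][12-20 ALLOC][21-38 ALLOC][39-40 FREE]
Free blocks: [4 2] total_free=6 largest=4 -> 100*(6-4)/6 = 200/6 ≈ 33.333 -> rounds to 33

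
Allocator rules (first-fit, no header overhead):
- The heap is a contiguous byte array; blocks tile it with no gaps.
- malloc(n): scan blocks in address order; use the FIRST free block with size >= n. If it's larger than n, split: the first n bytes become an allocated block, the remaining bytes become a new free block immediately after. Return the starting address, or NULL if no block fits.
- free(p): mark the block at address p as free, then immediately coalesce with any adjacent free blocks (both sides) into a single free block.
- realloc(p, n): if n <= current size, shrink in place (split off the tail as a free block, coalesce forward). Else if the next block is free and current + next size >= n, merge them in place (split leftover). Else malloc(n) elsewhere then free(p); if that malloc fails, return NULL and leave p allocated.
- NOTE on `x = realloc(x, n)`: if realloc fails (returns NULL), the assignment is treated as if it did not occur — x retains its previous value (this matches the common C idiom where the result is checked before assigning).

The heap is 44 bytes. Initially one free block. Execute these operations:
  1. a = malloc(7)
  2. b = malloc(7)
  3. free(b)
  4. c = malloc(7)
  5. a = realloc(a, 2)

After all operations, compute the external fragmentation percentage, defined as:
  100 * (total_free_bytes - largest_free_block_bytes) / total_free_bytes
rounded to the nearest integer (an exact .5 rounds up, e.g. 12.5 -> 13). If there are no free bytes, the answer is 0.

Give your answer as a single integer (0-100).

Op 1: a = malloc(7) -> a = 0; heap: [0-6 ALLOC][7-43 FREE]
Op 2: b = malloc(7) -> b = 7; heap: [0-6 ALLOC][7-13 ALLOC][14-43 FREE]
Op 3: free(b) -> (freed b); heap: [0-6 ALLOC][7-43 FREE]
Op 4: c = malloc(7) -> c = 7; heap: [0-6 ALLOC][7-13 ALLOC][14-43 FREE]
Op 5: a = realloc(a, 2) -> a = 0; heap: [0-1 ALLOC][2-6 FREE][7-13 ALLOC][14-43 FREE]
Free blocks: [5 30] total_free=35 largest=30 -> 100*(35-30)/35 = 500/35 ≈ 14.286 -> rounds to 14

Answer: 14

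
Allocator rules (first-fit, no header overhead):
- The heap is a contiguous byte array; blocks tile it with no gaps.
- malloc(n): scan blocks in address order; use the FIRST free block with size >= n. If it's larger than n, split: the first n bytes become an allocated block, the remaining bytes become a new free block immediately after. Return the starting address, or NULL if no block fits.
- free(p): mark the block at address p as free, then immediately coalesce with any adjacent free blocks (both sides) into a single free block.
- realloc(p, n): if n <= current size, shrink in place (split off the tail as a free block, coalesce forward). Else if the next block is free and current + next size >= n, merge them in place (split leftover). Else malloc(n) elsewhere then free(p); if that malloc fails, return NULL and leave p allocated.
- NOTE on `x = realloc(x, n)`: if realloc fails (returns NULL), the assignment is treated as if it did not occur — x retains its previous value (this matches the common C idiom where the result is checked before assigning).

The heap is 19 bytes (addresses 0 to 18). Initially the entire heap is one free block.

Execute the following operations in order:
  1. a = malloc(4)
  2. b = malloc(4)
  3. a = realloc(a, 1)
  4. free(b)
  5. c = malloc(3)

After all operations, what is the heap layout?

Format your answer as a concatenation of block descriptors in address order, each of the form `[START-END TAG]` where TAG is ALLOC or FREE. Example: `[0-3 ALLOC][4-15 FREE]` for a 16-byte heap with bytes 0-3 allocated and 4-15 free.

Answer: [0-0 ALLOC][1-3 ALLOC][4-18 FREE]

Derivation:
Op 1: a = malloc(4) -> a = 0; heap: [0-3 ALLOC][4-18 FREE]
Op 2: b = malloc(4) -> b = 4; heap: [0-3 ALLOC][4-7 ALLOC][8-18 FREE]
Op 3: a = realloc(a, 1) -> a = 0; heap: [0-0 ALLOC][1-3 FREE][4-7 ALLOC][8-18 FREE]
Op 4: free(b) -> (freed b); heap: [0-0 ALLOC][1-18 FREE]
Op 5: c = malloc(3) -> c = 1; heap: [0-0 ALLOC][1-3 ALLOC][4-18 FREE]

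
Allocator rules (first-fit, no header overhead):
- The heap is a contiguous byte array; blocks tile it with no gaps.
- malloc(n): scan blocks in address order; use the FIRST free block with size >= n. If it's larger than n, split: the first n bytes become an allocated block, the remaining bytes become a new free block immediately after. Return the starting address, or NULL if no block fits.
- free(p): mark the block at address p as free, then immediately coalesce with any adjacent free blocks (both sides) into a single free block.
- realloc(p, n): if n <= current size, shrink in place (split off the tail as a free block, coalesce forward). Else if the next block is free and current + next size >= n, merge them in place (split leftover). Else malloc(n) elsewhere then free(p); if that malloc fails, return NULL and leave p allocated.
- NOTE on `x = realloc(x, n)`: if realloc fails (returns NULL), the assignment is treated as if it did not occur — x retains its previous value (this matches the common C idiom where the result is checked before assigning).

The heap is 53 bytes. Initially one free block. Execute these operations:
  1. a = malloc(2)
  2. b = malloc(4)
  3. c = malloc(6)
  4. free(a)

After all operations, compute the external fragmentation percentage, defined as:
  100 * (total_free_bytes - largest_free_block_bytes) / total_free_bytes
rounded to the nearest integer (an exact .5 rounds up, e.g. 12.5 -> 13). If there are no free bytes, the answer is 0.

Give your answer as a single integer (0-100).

Answer: 5

Derivation:
Op 1: a = malloc(2) -> a = 0; heap: [0-1 ALLOC][2-52 FREE]
Op 2: b = malloc(4) -> b = 2; heap: [0-1 ALLOC][2-5 ALLOC][6-52 FREE]
Op 3: c = malloc(6) -> c = 6; heap: [0-1 ALLOC][2-5 ALLOC][6-11 ALLOC][12-52 FREE]
Op 4: free(a) -> (freed a); heap: [0-1 FREE][2-5 ALLOC][6-11 ALLOC][12-52 FREE]
Free blocks: [2 41] total_free=43 largest=41 -> 100*(43-41)/43 = 200/43 ≈ 4.651 -> rounds to 5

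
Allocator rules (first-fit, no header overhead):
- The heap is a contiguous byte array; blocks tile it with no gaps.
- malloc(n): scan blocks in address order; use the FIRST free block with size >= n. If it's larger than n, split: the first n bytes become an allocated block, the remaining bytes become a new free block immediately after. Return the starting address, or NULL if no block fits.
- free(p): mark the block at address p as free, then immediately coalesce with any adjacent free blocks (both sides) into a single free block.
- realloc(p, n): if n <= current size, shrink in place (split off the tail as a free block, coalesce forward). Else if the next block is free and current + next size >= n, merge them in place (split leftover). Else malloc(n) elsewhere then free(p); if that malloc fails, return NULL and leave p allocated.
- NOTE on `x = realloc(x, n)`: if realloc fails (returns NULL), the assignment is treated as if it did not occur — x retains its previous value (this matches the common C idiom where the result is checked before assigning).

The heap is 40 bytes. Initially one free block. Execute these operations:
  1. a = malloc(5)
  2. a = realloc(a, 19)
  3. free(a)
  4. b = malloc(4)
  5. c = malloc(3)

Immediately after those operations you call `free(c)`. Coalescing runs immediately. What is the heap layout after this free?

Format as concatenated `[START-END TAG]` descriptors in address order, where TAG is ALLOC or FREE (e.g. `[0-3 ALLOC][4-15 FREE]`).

Answer: [0-3 ALLOC][4-39 FREE]

Derivation:
Op 1: a = malloc(5) -> a = 0; heap: [0-4 ALLOC][5-39 FREE]
Op 2: a = realloc(a, 19) -> a = 0; heap: [0-18 ALLOC][19-39 FREE]
Op 3: free(a) -> (freed a); heap: [0-39 FREE]
Op 4: b = malloc(4) -> b = 0; heap: [0-3 ALLOC][4-39 FREE]
Op 5: c = malloc(3) -> c = 4; heap: [0-3 ALLOC][4-6 ALLOC][7-39 FREE]
free(c): c = 4 -> block [4-6 ALLOC]; mark free, coalesce with adjacent free neighbors -> [0-3 ALLOC][4-39 FREE]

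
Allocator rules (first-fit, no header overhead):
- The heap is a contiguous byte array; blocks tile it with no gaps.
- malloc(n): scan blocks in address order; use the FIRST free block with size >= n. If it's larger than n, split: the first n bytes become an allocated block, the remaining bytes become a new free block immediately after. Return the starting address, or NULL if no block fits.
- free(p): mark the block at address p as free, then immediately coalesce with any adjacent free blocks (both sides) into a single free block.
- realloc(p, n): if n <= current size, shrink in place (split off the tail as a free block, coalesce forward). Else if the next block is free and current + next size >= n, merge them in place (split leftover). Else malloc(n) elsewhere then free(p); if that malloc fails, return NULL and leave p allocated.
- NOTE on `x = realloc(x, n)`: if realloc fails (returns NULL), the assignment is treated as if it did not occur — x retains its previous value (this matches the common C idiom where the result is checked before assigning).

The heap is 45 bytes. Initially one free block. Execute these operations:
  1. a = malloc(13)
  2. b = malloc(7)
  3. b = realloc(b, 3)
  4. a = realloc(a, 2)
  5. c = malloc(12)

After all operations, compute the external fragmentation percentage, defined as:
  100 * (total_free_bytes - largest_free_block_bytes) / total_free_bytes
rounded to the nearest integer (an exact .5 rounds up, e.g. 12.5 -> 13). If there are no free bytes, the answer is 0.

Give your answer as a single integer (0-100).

Op 1: a = malloc(13) -> a = 0; heap: [0-12 ALLOC][13-44 FREE]
Op 2: b = malloc(7) -> b = 13; heap: [0-12 ALLOC][13-19 ALLOC][20-44 FREE]
Op 3: b = realloc(b, 3) -> b = 13; heap: [0-12 ALLOC][13-15 ALLOC][16-44 FREE]
Op 4: a = realloc(a, 2) -> a = 0; heap: [0-1 ALLOC][2-12 FREE][13-15 ALLOC][16-44 FREE]
Op 5: c = malloc(12) -> c = 16; heap: [0-1 ALLOC][2-12 FREE][13-15 ALLOC][16-27 ALLOC][28-44 FREE]
Free blocks: [11 17] total_free=28 largest=17 -> 100*(28-17)/28 = 1100/28 ≈ 39.286 -> rounds to 39

Answer: 39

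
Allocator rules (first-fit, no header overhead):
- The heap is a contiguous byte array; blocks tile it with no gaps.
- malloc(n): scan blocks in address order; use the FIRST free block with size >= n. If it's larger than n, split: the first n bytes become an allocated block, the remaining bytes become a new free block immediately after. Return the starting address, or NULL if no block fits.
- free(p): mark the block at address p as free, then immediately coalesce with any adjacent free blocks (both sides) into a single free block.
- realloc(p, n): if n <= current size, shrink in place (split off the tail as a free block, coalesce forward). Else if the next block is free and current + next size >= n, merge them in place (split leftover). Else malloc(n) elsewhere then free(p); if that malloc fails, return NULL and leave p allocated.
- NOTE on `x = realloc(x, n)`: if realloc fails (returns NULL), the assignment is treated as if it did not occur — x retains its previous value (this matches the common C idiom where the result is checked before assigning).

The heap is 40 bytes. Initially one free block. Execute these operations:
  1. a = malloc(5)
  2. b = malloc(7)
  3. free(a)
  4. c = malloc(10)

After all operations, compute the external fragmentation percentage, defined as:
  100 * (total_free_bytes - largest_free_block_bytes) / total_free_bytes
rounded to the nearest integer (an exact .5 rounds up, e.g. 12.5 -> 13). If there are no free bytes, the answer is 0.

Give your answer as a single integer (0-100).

Op 1: a = malloc(5) -> a = 0; heap: [0-4 ALLOC][5-39 FREE]
Op 2: b = malloc(7) -> b = 5; heap: [0-4 ALLOC][5-11 ALLOC][12-39 FREE]
Op 3: free(a) -> (freed a); heap: [0-4 FREE][5-11 ALLOC][12-39 FREE]
Op 4: c = malloc(10) -> c = 12; heap: [0-4 FREE][5-11 ALLOC][12-21 ALLOC][22-39 FREE]
Free blocks: [5 18] total_free=23 largest=18 -> 100*(23-18)/23 = 500/23 ≈ 21.739 -> rounds to 22

Answer: 22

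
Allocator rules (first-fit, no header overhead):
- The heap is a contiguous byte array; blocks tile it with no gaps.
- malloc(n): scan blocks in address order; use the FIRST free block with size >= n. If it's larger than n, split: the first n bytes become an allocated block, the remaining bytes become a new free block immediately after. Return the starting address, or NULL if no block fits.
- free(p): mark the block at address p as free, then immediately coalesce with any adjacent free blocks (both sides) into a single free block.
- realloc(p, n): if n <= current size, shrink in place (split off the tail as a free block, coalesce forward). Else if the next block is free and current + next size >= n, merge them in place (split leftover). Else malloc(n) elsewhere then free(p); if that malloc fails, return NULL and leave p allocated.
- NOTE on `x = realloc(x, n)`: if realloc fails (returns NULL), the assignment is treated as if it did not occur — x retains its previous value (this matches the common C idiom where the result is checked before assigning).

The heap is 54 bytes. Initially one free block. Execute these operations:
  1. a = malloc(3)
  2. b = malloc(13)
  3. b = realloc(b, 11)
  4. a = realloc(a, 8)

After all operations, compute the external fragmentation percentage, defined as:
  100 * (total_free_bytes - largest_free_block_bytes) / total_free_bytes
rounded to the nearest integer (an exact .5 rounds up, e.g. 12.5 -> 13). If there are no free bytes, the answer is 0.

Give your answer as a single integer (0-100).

Answer: 9

Derivation:
Op 1: a = malloc(3) -> a = 0; heap: [0-2 ALLOC][3-53 FREE]
Op 2: b = malloc(13) -> b = 3; heap: [0-2 ALLOC][3-15 ALLOC][16-53 FREE]
Op 3: b = realloc(b, 11) -> b = 3; heap: [0-2 ALLOC][3-13 ALLOC][14-53 FREE]
Op 4: a = realloc(a, 8) -> a = 14; heap: [0-2 FREE][3-13 ALLOC][14-21 ALLOC][22-53 FREE]
Free blocks: [3 32] total_free=35 largest=32 -> 100*(35-32)/35 = 300/35 ≈ 8.571 -> rounds to 9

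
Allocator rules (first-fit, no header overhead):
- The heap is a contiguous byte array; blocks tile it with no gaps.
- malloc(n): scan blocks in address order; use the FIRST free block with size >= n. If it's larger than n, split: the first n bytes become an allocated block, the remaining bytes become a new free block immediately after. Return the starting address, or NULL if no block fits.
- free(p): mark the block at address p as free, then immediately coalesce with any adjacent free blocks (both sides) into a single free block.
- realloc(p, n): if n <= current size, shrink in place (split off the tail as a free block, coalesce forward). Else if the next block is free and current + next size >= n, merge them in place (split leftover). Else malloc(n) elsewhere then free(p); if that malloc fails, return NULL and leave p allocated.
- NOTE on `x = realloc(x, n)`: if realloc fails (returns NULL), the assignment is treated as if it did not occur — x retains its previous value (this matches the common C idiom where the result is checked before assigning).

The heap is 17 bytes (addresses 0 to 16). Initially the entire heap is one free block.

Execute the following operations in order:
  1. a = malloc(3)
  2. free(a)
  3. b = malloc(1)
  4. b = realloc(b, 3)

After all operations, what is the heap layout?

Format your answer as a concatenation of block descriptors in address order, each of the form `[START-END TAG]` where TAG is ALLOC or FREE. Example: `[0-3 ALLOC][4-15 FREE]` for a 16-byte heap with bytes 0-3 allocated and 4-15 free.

Answer: [0-2 ALLOC][3-16 FREE]

Derivation:
Op 1: a = malloc(3) -> a = 0; heap: [0-2 ALLOC][3-16 FREE]
Op 2: free(a) -> (freed a); heap: [0-16 FREE]
Op 3: b = malloc(1) -> b = 0; heap: [0-0 ALLOC][1-16 FREE]
Op 4: b = realloc(b, 3) -> b = 0; heap: [0-2 ALLOC][3-16 FREE]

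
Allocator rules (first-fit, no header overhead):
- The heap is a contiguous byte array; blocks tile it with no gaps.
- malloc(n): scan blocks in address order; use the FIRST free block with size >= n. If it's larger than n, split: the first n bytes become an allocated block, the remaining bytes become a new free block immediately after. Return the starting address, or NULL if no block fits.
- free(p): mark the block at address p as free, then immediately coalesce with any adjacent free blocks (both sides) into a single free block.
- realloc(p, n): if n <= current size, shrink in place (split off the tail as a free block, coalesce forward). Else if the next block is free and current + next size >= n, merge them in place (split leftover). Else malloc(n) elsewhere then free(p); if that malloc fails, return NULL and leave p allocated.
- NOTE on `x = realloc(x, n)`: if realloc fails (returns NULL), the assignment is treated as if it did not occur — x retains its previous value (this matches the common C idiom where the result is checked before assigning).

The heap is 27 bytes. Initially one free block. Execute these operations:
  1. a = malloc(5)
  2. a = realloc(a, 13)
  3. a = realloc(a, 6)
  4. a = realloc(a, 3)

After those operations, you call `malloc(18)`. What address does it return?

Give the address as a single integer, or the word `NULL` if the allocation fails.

Op 1: a = malloc(5) -> a = 0; heap: [0-4 ALLOC][5-26 FREE]
Op 2: a = realloc(a, 13) -> a = 0; heap: [0-12 ALLOC][13-26 FREE]
Op 3: a = realloc(a, 6) -> a = 0; heap: [0-5 ALLOC][6-26 FREE]
Op 4: a = realloc(a, 3) -> a = 0; heap: [0-2 ALLOC][3-26 FREE]
malloc(18): first-fit scan over [0-2 ALLOC][3-26 FREE] -> 3

Answer: 3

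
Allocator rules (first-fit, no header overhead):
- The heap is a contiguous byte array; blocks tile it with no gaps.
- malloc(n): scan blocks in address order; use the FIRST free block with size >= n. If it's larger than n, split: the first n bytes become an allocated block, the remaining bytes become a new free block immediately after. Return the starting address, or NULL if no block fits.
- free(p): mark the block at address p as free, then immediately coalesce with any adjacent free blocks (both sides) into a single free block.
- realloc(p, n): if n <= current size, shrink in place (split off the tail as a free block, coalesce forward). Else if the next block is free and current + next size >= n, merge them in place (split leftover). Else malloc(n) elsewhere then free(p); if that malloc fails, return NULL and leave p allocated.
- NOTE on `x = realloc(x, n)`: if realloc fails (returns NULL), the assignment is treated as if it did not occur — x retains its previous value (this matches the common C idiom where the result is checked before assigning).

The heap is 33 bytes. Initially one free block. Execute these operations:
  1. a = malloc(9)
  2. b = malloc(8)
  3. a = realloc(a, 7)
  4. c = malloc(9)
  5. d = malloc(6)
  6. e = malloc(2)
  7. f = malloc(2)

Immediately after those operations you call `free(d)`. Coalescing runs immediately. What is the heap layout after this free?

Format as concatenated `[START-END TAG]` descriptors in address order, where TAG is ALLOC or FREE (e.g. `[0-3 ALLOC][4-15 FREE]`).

Op 1: a = malloc(9) -> a = 0; heap: [0-8 ALLOC][9-32 FREE]
Op 2: b = malloc(8) -> b = 9; heap: [0-8 ALLOC][9-16 ALLOC][17-32 FREE]
Op 3: a = realloc(a, 7) -> a = 0; heap: [0-6 ALLOC][7-8 FREE][9-16 ALLOC][17-32 FREE]
Op 4: c = malloc(9) -> c = 17; heap: [0-6 ALLOC][7-8 FREE][9-16 ALLOC][17-25 ALLOC][26-32 FREE]
Op 5: d = malloc(6) -> d = 26; heap: [0-6 ALLOC][7-8 FREE][9-16 ALLOC][17-25 ALLOC][26-31 ALLOC][32-32 FREE]
Op 6: e = malloc(2) -> e = 7; heap: [0-6 ALLOC][7-8 ALLOC][9-16 ALLOC][17-25 ALLOC][26-31 ALLOC][32-32 FREE]
Op 7: f = malloc(2) -> f = NULL; heap: [0-6 ALLOC][7-8 ALLOC][9-16 ALLOC][17-25 ALLOC][26-31 ALLOC][32-32 FREE]
free(d): d = 26 -> block [26-31 ALLOC]; mark free, coalesce with adjacent free neighbors -> [0-6 ALLOC][7-8 ALLOC][9-16 ALLOC][17-25 ALLOC][26-32 FREE]

Answer: [0-6 ALLOC][7-8 ALLOC][9-16 ALLOC][17-25 ALLOC][26-32 FREE]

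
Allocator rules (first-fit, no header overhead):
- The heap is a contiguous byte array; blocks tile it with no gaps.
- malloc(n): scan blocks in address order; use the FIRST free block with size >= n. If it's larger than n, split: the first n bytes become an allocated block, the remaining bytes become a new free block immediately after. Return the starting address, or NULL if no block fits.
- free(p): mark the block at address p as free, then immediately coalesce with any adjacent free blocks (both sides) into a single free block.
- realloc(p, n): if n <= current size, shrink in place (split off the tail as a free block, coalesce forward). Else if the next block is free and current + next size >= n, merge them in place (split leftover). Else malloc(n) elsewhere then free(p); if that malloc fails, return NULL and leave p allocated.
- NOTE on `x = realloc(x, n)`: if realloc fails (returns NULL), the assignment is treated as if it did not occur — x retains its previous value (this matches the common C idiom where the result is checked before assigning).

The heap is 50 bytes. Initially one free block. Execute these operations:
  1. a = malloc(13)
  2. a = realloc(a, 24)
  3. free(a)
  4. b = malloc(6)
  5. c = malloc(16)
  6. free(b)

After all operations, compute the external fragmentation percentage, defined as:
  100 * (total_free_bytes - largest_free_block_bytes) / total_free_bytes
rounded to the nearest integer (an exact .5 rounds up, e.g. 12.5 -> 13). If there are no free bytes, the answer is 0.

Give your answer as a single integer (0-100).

Answer: 18

Derivation:
Op 1: a = malloc(13) -> a = 0; heap: [0-12 ALLOC][13-49 FREE]
Op 2: a = realloc(a, 24) -> a = 0; heap: [0-23 ALLOC][24-49 FREE]
Op 3: free(a) -> (freed a); heap: [0-49 FREE]
Op 4: b = malloc(6) -> b = 0; heap: [0-5 ALLOC][6-49 FREE]
Op 5: c = malloc(16) -> c = 6; heap: [0-5 ALLOC][6-21 ALLOC][22-49 FREE]
Op 6: free(b) -> (freed b); heap: [0-5 FREE][6-21 ALLOC][22-49 FREE]
Free blocks: [6 28] total_free=34 largest=28 -> 100*(34-28)/34 = 600/34 ≈ 17.647 -> rounds to 18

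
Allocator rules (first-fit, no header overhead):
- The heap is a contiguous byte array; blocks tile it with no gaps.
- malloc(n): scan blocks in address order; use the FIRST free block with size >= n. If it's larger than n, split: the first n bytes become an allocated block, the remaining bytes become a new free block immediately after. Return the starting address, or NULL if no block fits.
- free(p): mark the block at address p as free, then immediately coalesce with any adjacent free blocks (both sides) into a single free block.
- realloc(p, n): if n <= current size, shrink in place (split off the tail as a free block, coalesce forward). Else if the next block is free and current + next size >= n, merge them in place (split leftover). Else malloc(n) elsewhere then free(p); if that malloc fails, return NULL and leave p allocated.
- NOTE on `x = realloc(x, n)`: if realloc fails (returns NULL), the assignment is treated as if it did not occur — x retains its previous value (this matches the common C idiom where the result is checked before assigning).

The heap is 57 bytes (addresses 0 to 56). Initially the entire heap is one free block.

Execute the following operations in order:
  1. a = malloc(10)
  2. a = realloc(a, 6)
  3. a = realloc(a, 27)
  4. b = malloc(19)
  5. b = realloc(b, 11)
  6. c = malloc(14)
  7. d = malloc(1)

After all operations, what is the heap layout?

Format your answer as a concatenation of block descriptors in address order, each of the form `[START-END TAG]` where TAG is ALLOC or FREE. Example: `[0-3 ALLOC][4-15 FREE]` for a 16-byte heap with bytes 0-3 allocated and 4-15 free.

Answer: [0-26 ALLOC][27-37 ALLOC][38-51 ALLOC][52-52 ALLOC][53-56 FREE]

Derivation:
Op 1: a = malloc(10) -> a = 0; heap: [0-9 ALLOC][10-56 FREE]
Op 2: a = realloc(a, 6) -> a = 0; heap: [0-5 ALLOC][6-56 FREE]
Op 3: a = realloc(a, 27) -> a = 0; heap: [0-26 ALLOC][27-56 FREE]
Op 4: b = malloc(19) -> b = 27; heap: [0-26 ALLOC][27-45 ALLOC][46-56 FREE]
Op 5: b = realloc(b, 11) -> b = 27; heap: [0-26 ALLOC][27-37 ALLOC][38-56 FREE]
Op 6: c = malloc(14) -> c = 38; heap: [0-26 ALLOC][27-37 ALLOC][38-51 ALLOC][52-56 FREE]
Op 7: d = malloc(1) -> d = 52; heap: [0-26 ALLOC][27-37 ALLOC][38-51 ALLOC][52-52 ALLOC][53-56 FREE]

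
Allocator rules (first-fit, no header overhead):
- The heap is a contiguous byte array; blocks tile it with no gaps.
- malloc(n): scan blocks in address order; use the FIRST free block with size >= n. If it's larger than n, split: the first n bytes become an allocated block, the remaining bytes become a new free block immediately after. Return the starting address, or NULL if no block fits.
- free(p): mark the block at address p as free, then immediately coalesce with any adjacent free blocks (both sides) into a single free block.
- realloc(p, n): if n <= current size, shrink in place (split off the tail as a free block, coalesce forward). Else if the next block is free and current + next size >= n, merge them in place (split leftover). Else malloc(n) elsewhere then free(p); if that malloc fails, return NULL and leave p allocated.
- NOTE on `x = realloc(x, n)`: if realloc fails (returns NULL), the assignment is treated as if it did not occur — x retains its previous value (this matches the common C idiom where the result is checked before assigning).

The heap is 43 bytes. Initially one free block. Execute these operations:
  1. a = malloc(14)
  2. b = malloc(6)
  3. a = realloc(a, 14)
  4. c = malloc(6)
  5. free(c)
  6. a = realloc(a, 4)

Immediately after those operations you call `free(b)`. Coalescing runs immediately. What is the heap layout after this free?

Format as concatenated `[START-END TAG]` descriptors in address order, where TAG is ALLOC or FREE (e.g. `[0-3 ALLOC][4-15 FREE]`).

Op 1: a = malloc(14) -> a = 0; heap: [0-13 ALLOC][14-42 FREE]
Op 2: b = malloc(6) -> b = 14; heap: [0-13 ALLOC][14-19 ALLOC][20-42 FREE]
Op 3: a = realloc(a, 14) -> a = 0; heap: [0-13 ALLOC][14-19 ALLOC][20-42 FREE]
Op 4: c = malloc(6) -> c = 20; heap: [0-13 ALLOC][14-19 ALLOC][20-25 ALLOC][26-42 FREE]
Op 5: free(c) -> (freed c); heap: [0-13 ALLOC][14-19 ALLOC][20-42 FREE]
Op 6: a = realloc(a, 4) -> a = 0; heap: [0-3 ALLOC][4-13 FREE][14-19 ALLOC][20-42 FREE]
free(b): b = 14 -> block [14-19 ALLOC]; mark free, coalesce with adjacent free neighbors -> [0-3 ALLOC][4-42 FREE]

Answer: [0-3 ALLOC][4-42 FREE]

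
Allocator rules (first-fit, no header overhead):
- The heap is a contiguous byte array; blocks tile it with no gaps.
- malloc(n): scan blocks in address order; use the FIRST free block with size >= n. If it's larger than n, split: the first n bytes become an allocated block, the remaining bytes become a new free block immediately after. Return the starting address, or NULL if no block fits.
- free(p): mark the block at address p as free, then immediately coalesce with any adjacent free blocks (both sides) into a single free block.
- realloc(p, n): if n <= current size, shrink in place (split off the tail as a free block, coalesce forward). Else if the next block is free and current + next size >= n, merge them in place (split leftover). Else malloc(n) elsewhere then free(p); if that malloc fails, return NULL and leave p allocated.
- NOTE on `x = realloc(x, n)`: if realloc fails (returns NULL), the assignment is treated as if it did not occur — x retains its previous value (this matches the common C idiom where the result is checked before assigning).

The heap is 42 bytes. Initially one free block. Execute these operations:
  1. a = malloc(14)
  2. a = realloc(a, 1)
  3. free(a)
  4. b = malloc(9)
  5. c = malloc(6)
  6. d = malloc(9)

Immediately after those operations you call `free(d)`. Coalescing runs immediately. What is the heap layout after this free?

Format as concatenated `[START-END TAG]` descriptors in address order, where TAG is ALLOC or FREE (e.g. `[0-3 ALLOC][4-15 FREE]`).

Op 1: a = malloc(14) -> a = 0; heap: [0-13 ALLOC][14-41 FREE]
Op 2: a = realloc(a, 1) -> a = 0; heap: [0-0 ALLOC][1-41 FREE]
Op 3: free(a) -> (freed a); heap: [0-41 FREE]
Op 4: b = malloc(9) -> b = 0; heap: [0-8 ALLOC][9-41 FREE]
Op 5: c = malloc(6) -> c = 9; heap: [0-8 ALLOC][9-14 ALLOC][15-41 FREE]
Op 6: d = malloc(9) -> d = 15; heap: [0-8 ALLOC][9-14 ALLOC][15-23 ALLOC][24-41 FREE]
free(d): d = 15 -> block [15-23 ALLOC]; mark free, coalesce with adjacent free neighbors -> [0-8 ALLOC][9-14 ALLOC][15-41 FREE]

Answer: [0-8 ALLOC][9-14 ALLOC][15-41 FREE]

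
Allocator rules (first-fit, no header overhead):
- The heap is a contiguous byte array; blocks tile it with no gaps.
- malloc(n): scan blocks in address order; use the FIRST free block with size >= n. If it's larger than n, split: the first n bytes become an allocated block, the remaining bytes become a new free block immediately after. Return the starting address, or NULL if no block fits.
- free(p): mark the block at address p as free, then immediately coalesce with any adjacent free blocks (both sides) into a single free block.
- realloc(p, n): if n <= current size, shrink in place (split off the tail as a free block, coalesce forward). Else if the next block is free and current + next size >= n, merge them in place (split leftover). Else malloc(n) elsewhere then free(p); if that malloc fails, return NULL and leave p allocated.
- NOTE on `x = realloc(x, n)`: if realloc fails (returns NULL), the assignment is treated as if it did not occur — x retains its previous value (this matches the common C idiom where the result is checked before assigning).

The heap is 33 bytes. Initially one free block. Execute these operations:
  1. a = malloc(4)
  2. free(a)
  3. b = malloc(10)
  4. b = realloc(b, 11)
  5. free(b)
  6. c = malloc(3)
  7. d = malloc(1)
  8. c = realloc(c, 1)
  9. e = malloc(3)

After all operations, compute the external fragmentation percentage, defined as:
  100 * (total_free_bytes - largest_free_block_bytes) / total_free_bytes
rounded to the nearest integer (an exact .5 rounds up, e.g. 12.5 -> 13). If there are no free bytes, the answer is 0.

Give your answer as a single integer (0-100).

Op 1: a = malloc(4) -> a = 0; heap: [0-3 ALLOC][4-32 FREE]
Op 2: free(a) -> (freed a); heap: [0-32 FREE]
Op 3: b = malloc(10) -> b = 0; heap: [0-9 ALLOC][10-32 FREE]
Op 4: b = realloc(b, 11) -> b = 0; heap: [0-10 ALLOC][11-32 FREE]
Op 5: free(b) -> (freed b); heap: [0-32 FREE]
Op 6: c = malloc(3) -> c = 0; heap: [0-2 ALLOC][3-32 FREE]
Op 7: d = malloc(1) -> d = 3; heap: [0-2 ALLOC][3-3 ALLOC][4-32 FREE]
Op 8: c = realloc(c, 1) -> c = 0; heap: [0-0 ALLOC][1-2 FREE][3-3 ALLOC][4-32 FREE]
Op 9: e = malloc(3) -> e = 4; heap: [0-0 ALLOC][1-2 FREE][3-3 ALLOC][4-6 ALLOC][7-32 FREE]
Free blocks: [2 26] total_free=28 largest=26 -> 100*(28-26)/28 = 200/28 ≈ 7.143 -> rounds to 7

Answer: 7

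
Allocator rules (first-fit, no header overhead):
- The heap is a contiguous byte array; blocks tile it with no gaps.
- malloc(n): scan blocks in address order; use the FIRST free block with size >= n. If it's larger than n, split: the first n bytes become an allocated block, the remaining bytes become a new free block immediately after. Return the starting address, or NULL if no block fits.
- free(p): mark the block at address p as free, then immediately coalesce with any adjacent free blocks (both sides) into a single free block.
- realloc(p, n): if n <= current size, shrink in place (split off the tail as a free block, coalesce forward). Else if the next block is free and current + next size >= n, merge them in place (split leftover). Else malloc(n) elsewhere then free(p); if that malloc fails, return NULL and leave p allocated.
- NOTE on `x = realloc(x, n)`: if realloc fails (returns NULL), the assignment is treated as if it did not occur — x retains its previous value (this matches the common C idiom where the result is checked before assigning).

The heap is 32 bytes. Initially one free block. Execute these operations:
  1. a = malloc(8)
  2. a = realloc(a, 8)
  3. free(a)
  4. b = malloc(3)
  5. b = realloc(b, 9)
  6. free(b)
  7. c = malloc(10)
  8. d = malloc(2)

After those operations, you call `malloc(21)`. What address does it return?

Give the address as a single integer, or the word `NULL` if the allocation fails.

Answer: NULL

Derivation:
Op 1: a = malloc(8) -> a = 0; heap: [0-7 ALLOC][8-31 FREE]
Op 2: a = realloc(a, 8) -> a = 0; heap: [0-7 ALLOC][8-31 FREE]
Op 3: free(a) -> (freed a); heap: [0-31 FREE]
Op 4: b = malloc(3) -> b = 0; heap: [0-2 ALLOC][3-31 FREE]
Op 5: b = realloc(b, 9) -> b = 0; heap: [0-8 ALLOC][9-31 FREE]
Op 6: free(b) -> (freed b); heap: [0-31 FREE]
Op 7: c = malloc(10) -> c = 0; heap: [0-9 ALLOC][10-31 FREE]
Op 8: d = malloc(2) -> d = 10; heap: [0-9 ALLOC][10-11 ALLOC][12-31 FREE]
malloc(21): first-fit scan over [0-9 ALLOC][10-11 ALLOC][12-31 FREE] -> NULL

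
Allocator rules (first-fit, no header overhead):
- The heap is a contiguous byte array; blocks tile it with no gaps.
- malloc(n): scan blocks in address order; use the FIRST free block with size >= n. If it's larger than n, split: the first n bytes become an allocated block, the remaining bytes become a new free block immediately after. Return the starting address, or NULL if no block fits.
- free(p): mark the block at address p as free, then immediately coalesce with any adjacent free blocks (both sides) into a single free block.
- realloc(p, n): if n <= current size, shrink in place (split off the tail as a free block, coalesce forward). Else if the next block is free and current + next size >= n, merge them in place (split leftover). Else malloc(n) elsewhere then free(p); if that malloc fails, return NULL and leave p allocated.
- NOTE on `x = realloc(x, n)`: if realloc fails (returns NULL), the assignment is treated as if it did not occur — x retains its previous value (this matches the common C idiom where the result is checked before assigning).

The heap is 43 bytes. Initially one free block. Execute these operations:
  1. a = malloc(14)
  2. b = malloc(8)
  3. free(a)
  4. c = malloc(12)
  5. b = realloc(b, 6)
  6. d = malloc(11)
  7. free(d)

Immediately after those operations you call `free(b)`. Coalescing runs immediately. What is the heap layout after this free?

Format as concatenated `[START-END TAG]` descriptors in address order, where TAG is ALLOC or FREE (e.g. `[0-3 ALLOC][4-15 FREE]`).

Answer: [0-11 ALLOC][12-42 FREE]

Derivation:
Op 1: a = malloc(14) -> a = 0; heap: [0-13 ALLOC][14-42 FREE]
Op 2: b = malloc(8) -> b = 14; heap: [0-13 ALLOC][14-21 ALLOC][22-42 FREE]
Op 3: free(a) -> (freed a); heap: [0-13 FREE][14-21 ALLOC][22-42 FREE]
Op 4: c = malloc(12) -> c = 0; heap: [0-11 ALLOC][12-13 FREE][14-21 ALLOC][22-42 FREE]
Op 5: b = realloc(b, 6) -> b = 14; heap: [0-11 ALLOC][12-13 FREE][14-19 ALLOC][20-42 FREE]
Op 6: d = malloc(11) -> d = 20; heap: [0-11 ALLOC][12-13 FREE][14-19 ALLOC][20-30 ALLOC][31-42 FREE]
Op 7: free(d) -> (freed d); heap: [0-11 ALLOC][12-13 FREE][14-19 ALLOC][20-42 FREE]
free(b): b = 14 -> block [14-19 ALLOC]; mark free, coalesce with adjacent free neighbors -> [0-11 ALLOC][12-42 FREE]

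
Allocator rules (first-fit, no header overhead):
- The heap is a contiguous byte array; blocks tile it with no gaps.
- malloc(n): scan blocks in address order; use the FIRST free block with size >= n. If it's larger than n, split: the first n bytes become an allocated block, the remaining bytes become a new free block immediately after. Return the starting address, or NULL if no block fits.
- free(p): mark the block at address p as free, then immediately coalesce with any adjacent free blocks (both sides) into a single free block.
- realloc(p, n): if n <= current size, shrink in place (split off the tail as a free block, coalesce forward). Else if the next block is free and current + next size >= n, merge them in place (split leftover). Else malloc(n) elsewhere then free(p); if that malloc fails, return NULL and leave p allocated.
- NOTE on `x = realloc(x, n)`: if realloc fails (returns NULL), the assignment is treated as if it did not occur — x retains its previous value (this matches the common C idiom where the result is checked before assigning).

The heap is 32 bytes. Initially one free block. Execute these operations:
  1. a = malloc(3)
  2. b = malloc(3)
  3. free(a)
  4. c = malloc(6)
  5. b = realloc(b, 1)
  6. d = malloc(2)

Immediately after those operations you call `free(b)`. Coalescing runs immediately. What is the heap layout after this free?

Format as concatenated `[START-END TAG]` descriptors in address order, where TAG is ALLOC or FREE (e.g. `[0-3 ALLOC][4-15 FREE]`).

Answer: [0-1 ALLOC][2-5 FREE][6-11 ALLOC][12-31 FREE]

Derivation:
Op 1: a = malloc(3) -> a = 0; heap: [0-2 ALLOC][3-31 FREE]
Op 2: b = malloc(3) -> b = 3; heap: [0-2 ALLOC][3-5 ALLOC][6-31 FREE]
Op 3: free(a) -> (freed a); heap: [0-2 FREE][3-5 ALLOC][6-31 FREE]
Op 4: c = malloc(6) -> c = 6; heap: [0-2 FREE][3-5 ALLOC][6-11 ALLOC][12-31 FREE]
Op 5: b = realloc(b, 1) -> b = 3; heap: [0-2 FREE][3-3 ALLOC][4-5 FREE][6-11 ALLOC][12-31 FREE]
Op 6: d = malloc(2) -> d = 0; heap: [0-1 ALLOC][2-2 FREE][3-3 ALLOC][4-5 FREE][6-11 ALLOC][12-31 FREE]
free(b): b = 3 -> block [3-3 ALLOC]; mark free, coalesce with adjacent free neighbors -> [0-1 ALLOC][2-5 FREE][6-11 ALLOC][12-31 FREE]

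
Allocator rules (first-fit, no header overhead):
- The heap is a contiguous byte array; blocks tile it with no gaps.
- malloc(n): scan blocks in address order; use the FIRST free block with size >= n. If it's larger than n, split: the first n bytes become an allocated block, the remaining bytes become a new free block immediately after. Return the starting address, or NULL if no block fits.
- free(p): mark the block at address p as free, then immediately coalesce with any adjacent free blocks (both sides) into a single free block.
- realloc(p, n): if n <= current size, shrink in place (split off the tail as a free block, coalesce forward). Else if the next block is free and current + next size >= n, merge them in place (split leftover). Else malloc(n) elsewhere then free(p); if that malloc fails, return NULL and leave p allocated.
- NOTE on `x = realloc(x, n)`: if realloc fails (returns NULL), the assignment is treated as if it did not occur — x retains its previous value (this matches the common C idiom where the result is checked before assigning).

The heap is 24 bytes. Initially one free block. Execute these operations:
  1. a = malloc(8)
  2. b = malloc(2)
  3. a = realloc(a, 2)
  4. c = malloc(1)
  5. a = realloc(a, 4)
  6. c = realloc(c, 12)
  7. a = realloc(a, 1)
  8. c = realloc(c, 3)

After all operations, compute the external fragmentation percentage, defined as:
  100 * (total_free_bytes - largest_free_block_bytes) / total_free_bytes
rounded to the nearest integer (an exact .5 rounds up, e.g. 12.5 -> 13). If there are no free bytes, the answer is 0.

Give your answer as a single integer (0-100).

Op 1: a = malloc(8) -> a = 0; heap: [0-7 ALLOC][8-23 FREE]
Op 2: b = malloc(2) -> b = 8; heap: [0-7 ALLOC][8-9 ALLOC][10-23 FREE]
Op 3: a = realloc(a, 2) -> a = 0; heap: [0-1 ALLOC][2-7 FREE][8-9 ALLOC][10-23 FREE]
Op 4: c = malloc(1) -> c = 2; heap: [0-1 ALLOC][2-2 ALLOC][3-7 FREE][8-9 ALLOC][10-23 FREE]
Op 5: a = realloc(a, 4) -> a = 3; heap: [0-1 FREE][2-2 ALLOC][3-6 ALLOC][7-7 FREE][8-9 ALLOC][10-23 FREE]
Op 6: c = realloc(c, 12) -> c = 10; heap: [0-2 FREE][3-6 ALLOC][7-7 FREE][8-9 ALLOC][10-21 ALLOC][22-23 FREE]
Op 7: a = realloc(a, 1) -> a = 3; heap: [0-2 FREE][3-3 ALLOC][4-7 FREE][8-9 ALLOC][10-21 ALLOC][22-23 FREE]
Op 8: c = realloc(c, 3) -> c = 10; heap: [0-2 FREE][3-3 ALLOC][4-7 FREE][8-9 ALLOC][10-12 ALLOC][13-23 FREE]
Free blocks: [3 4 11] total_free=18 largest=11 -> 100*(18-11)/18 = 700/18 ≈ 38.889 -> rounds to 39

Answer: 39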